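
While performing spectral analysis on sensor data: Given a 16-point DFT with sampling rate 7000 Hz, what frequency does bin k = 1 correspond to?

The frequency of DFT bin k is: f_k = k * f_s / N
f_1 = 1 * 7000 / 16 = 875/2 Hz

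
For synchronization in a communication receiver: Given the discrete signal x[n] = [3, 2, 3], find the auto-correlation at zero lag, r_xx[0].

The auto-correlation at zero lag r_xx[0] equals the signal energy.
r_xx[0] = sum of x[n]^2 = 3^2 + 2^2 + 3^2
= 9 + 4 + 9 = 22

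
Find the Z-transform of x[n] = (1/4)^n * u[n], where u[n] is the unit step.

The Z-transform of a^n * u[n] is z/(z-a) for |z| > |a|.
Here a = 1/4, so X(z) = z/(z - (1/4)) = 4z/(4z - 1)
ROC: |z| > 1/4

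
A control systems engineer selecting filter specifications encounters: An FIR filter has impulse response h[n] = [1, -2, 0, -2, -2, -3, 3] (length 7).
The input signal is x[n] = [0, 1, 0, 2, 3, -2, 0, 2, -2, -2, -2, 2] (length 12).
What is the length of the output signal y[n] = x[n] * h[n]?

For linear convolution, the output length is:
len(y) = len(x) + len(h) - 1 = 12 + 7 - 1 = 18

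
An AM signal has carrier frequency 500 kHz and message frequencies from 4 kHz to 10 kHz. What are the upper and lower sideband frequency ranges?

Upper sideband (USB) = fc + [fm_low, fm_high] = 500 + [4, 10] = [504, 510] kHz
Lower sideband (LSB) = fc - [fm_high, fm_low] = 500 - [10, 4] = [490, 496] kHz
Total occupied spectrum: 490 kHz to 510 kHz (plus carrier at 500 kHz)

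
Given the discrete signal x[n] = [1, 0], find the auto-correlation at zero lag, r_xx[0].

The auto-correlation at zero lag r_xx[0] equals the signal energy.
r_xx[0] = sum of x[n]^2 = 1^2 + 0^2
= 1 + 0 = 1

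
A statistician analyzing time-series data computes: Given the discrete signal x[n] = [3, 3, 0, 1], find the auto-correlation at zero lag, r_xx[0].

The auto-correlation at zero lag r_xx[0] equals the signal energy.
r_xx[0] = sum of x[n]^2 = 3^2 + 3^2 + 0^2 + 1^2
= 9 + 9 + 0 + 1 = 19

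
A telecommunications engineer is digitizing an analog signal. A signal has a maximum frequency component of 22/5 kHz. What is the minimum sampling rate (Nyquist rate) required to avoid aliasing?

By the Nyquist-Shannon sampling theorem,
the minimum sampling rate (Nyquist rate) must be at least 2 * f_max.
Nyquist rate = 2 * 22/5 kHz = 44/5 kHz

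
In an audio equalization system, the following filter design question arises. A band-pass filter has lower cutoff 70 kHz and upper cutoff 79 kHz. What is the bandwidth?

Bandwidth = f_high - f_low
= 79 kHz - 70 kHz = 9 kHz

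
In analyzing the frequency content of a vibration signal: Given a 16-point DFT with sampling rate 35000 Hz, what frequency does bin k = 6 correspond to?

The frequency of DFT bin k is: f_k = k * f_s / N
f_6 = 6 * 35000 / 16 = 13125 Hz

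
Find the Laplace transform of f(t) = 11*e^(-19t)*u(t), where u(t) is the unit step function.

Standard Laplace transform pair:
e^(-at)*u(t) <-> 1/(s+a)
With a = 19: L{11*e^(-19t)*u(t)} = 11/(s+19), ROC: Re(s) > -19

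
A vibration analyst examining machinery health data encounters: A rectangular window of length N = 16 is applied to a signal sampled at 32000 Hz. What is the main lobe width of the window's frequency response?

For a rectangular window of length N,
the main lobe width in frequency is 2*f_s/N.
= 2*32000/16 = 4000 Hz
This determines the minimum frequency separation for resolving two sinusoids.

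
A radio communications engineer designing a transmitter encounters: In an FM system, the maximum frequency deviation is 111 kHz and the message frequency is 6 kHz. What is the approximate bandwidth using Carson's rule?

Carson's rule: BW = 2*(delta_f + f_m)
= 2*(111 + 6) kHz = 234 kHz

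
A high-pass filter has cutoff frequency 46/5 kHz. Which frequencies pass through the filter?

A high-pass filter passes all frequencies above the cutoff frequency 46/5 kHz and attenuates lower frequencies.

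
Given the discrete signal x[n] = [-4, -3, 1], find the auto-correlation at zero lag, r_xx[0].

The auto-correlation at zero lag r_xx[0] equals the signal energy.
r_xx[0] = sum of x[n]^2 = (-4)^2 + (-3)^2 + 1^2
= 16 + 9 + 1 = 26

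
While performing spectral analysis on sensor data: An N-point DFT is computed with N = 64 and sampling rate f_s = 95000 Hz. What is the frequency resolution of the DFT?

DFT frequency resolution = f_s / N
= 95000 / 64 = 11875/8 Hz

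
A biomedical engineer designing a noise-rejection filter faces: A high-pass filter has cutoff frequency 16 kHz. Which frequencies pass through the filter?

A high-pass filter passes all frequencies above the cutoff frequency 16 kHz and attenuates lower frequencies.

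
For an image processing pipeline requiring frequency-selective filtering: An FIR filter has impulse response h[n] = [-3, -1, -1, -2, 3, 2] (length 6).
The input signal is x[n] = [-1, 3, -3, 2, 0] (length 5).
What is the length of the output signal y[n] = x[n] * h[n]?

For linear convolution, the output length is:
len(y) = len(x) + len(h) - 1 = 5 + 6 - 1 = 10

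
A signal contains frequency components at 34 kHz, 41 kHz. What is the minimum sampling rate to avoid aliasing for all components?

The highest frequency component is f_max = 41 kHz.
Nyquist rate = 2 * f_max = 2 * 41 kHz = 82 kHz.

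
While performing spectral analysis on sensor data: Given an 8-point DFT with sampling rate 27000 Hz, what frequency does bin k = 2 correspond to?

The frequency of DFT bin k is: f_k = k * f_s / N
f_2 = 2 * 27000 / 8 = 6750 Hz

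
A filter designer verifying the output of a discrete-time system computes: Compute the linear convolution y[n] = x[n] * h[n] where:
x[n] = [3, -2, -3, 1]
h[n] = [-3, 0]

y[n] = sum_k x[k]*h[n-k]. Output length = len(x) + len(h) - 1 = 4 + 2 - 1 = 5.
y[0] = 3*-3 = -9
y[1] = -2*-3 + 3*0 = 6
y[2] = -3*-3 + -2*0 = 9
y[3] = 1*-3 + -3*0 = -3
y[4] = 1*0 = 0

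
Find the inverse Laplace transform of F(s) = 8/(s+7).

Standard pair: k/(s+a) <-> k*e^(-at)*u(t)
With k=8, a=7: f(t) = 8*e^(-7t)*u(t)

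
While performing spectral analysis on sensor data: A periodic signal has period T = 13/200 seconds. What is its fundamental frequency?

The fundamental frequency is the reciprocal of the period.
f = 1/T = 1/(13/200) = 200/13 Hz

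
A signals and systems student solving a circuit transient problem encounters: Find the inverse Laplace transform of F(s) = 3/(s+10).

Standard pair: k/(s+a) <-> k*e^(-at)*u(t)
With k=3, a=10: f(t) = 3*e^(-10t)*u(t)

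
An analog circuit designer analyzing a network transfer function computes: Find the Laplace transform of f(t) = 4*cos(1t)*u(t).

Standard pair: cos(wt)*u(t) <-> s/(s^2+w^2)
With w = 1: L{4*cos(1t)*u(t)} = 4s/(s^2+1)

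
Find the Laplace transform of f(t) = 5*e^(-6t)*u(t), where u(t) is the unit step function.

Standard Laplace transform pair:
e^(-at)*u(t) <-> 1/(s+a)
With a = 6: L{5*e^(-6t)*u(t)} = 5/(s+6), ROC: Re(s) > -6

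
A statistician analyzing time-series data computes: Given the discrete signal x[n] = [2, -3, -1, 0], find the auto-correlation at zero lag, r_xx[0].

The auto-correlation at zero lag r_xx[0] equals the signal energy.
r_xx[0] = sum of x[n]^2 = 2^2 + (-3)^2 + (-1)^2 + 0^2
= 4 + 9 + 1 + 0 = 14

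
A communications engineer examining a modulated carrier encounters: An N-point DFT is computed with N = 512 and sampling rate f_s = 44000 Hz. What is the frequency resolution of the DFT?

DFT frequency resolution = f_s / N
= 44000 / 512 = 1375/16 Hz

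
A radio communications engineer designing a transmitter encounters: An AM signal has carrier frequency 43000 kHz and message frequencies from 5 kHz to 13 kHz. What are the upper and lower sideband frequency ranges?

Upper sideband (USB) = fc + [fm_low, fm_high] = 43000 + [5, 13] = [43005, 43013] kHz
Lower sideband (LSB) = fc - [fm_high, fm_low] = 43000 - [13, 5] = [42987, 42995] kHz
Total occupied spectrum: 42987 kHz to 43013 kHz (plus carrier at 43000 kHz)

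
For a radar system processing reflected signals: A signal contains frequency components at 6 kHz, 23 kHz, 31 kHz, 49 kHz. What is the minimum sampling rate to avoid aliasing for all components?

The highest frequency component is f_max = 49 kHz.
Nyquist rate = 2 * f_max = 2 * 49 kHz = 98 kHz.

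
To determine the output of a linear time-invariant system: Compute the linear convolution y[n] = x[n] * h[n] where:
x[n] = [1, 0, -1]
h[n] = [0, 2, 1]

y[n] = sum_k x[k]*h[n-k]. Output length = len(x) + len(h) - 1 = 3 + 3 - 1 = 5.
y[0] = 1*0 = 0
y[1] = 0*0 + 1*2 = 2
y[2] = -1*0 + 0*2 + 1*1 = 1
y[3] = -1*2 + 0*1 = -2
y[4] = -1*1 = -1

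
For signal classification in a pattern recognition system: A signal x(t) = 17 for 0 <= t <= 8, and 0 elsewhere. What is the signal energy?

Energy = integral of |x(t)|^2 dt over the signal duration
= 17^2 * 8 = 289 * 8 = 2312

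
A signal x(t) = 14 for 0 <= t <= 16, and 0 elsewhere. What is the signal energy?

Energy = integral of |x(t)|^2 dt over the signal duration
= 14^2 * 16 = 196 * 16 = 3136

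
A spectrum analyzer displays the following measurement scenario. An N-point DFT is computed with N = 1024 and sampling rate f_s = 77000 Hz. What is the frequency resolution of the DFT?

DFT frequency resolution = f_s / N
= 77000 / 1024 = 9625/128 Hz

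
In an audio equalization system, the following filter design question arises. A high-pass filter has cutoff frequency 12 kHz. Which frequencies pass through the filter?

A high-pass filter passes all frequencies above the cutoff frequency 12 kHz and attenuates lower frequencies.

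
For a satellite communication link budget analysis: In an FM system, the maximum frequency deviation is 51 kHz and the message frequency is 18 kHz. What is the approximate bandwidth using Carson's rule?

Carson's rule: BW = 2*(delta_f + f_m)
= 2*(51 + 18) kHz = 138 kHz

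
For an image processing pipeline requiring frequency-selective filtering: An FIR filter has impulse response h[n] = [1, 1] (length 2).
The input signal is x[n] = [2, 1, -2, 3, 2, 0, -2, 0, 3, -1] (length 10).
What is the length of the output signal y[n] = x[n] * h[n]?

For linear convolution, the output length is:
len(y) = len(x) + len(h) - 1 = 10 + 2 - 1 = 11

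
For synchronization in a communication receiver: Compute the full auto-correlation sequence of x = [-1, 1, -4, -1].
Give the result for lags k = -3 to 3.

r_xx[k] = sum_m x[m]*x[m+k], indexed from 0, for k = -3 to 3:
  r_xx[-3] = x[3]*x[0] = 1
  r_xx[-2] = x[2]*x[0] + x[3]*x[1] = 3
  r_xx[-1] = x[1]*x[0] + x[2]*x[1] + x[3]*x[2] = -1
  r_xx[0] = x[0]*x[0] + x[1]*x[1] + x[2]*x[2] + x[3]*x[3] = 19
  r_xx[1] = x[0]*x[1] + x[1]*x[2] + x[2]*x[3] = -1
  r_xx[2] = x[0]*x[2] + x[1]*x[3] = 3
  r_xx[3] = x[0]*x[3] = 1
r_xx = [1, 3, -1, 19, -1, 3, 1]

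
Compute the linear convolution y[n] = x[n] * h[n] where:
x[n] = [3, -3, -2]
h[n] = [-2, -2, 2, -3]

y[n] = sum_k x[k]*h[n-k]. Output length = len(x) + len(h) - 1 = 3 + 4 - 1 = 6.
y[0] = 3*-2 = -6
y[1] = -3*-2 + 3*-2 = 0
y[2] = -2*-2 + -3*-2 + 3*2 = 16
y[3] = -2*-2 + -3*2 + 3*-3 = -11
y[4] = -2*2 + -3*-3 = 5
y[5] = -2*-3 = 6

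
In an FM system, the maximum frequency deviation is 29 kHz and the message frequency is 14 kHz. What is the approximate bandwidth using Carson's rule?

Carson's rule: BW = 2*(delta_f + f_m)
= 2*(29 + 14) kHz = 86 kHz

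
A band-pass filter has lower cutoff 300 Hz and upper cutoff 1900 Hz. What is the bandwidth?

Bandwidth = f_high - f_low
= 1900 Hz - 300 Hz = 1600 Hz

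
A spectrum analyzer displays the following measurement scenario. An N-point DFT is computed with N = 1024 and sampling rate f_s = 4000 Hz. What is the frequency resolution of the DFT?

DFT frequency resolution = f_s / N
= 4000 / 1024 = 125/32 Hz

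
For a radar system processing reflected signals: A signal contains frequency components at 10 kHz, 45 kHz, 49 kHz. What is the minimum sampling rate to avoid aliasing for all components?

The highest frequency component is f_max = 49 kHz.
Nyquist rate = 2 * f_max = 2 * 49 kHz = 98 kHz.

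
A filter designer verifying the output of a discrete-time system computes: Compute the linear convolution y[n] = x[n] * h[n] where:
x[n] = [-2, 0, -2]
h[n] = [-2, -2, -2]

y[n] = sum_k x[k]*h[n-k]. Output length = len(x) + len(h) - 1 = 3 + 3 - 1 = 5.
y[0] = -2*-2 = 4
y[1] = 0*-2 + -2*-2 = 4
y[2] = -2*-2 + 0*-2 + -2*-2 = 8
y[3] = -2*-2 + 0*-2 = 4
y[4] = -2*-2 = 4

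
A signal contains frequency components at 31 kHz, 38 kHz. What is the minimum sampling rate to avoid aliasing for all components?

The highest frequency component is f_max = 38 kHz.
Nyquist rate = 2 * f_max = 2 * 38 kHz = 76 kHz.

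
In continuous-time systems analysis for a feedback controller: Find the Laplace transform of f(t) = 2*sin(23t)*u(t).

Standard pair: sin(wt)*u(t) <-> w/(s^2+w^2)
With w = 23: L{2*sin(23t)*u(t)} = 46/(s^2+529)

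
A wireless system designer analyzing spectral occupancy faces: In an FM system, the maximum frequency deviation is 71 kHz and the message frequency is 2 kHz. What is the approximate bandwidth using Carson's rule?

Carson's rule: BW = 2*(delta_f + f_m)
= 2*(71 + 2) kHz = 146 kHz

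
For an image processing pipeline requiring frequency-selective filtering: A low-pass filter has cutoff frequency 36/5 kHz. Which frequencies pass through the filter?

A low-pass filter passes all frequencies below the cutoff frequency 36/5 kHz and attenuates higher frequencies.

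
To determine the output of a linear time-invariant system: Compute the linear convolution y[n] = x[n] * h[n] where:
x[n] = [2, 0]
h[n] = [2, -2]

y[n] = sum_k x[k]*h[n-k]. Output length = len(x) + len(h) - 1 = 2 + 2 - 1 = 3.
y[0] = 2*2 = 4
y[1] = 0*2 + 2*-2 = -4
y[2] = 0*-2 = 0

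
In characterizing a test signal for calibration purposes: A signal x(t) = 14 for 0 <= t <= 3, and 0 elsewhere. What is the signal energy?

Energy = integral of |x(t)|^2 dt over the signal duration
= 14^2 * 3 = 196 * 3 = 588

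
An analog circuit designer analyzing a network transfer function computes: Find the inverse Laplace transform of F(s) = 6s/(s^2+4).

Standard pair: s/(s^2+w^2) <-> cos(wt)*u(t)
With k=6, w=2: f(t) = 6*cos(2t)*u(t)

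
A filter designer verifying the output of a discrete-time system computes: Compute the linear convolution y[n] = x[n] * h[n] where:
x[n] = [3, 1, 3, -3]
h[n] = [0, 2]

y[n] = sum_k x[k]*h[n-k]. Output length = len(x) + len(h) - 1 = 4 + 2 - 1 = 5.
y[0] = 3*0 = 0
y[1] = 1*0 + 3*2 = 6
y[2] = 3*0 + 1*2 = 2
y[3] = -3*0 + 3*2 = 6
y[4] = -3*2 = -6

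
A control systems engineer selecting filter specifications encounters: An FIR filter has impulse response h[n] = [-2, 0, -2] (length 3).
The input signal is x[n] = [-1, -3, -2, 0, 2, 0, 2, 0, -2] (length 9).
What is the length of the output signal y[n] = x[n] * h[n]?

For linear convolution, the output length is:
len(y) = len(x) + len(h) - 1 = 9 + 3 - 1 = 11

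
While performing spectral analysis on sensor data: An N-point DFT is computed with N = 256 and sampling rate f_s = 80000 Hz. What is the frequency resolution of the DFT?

DFT frequency resolution = f_s / N
= 80000 / 256 = 625/2 Hz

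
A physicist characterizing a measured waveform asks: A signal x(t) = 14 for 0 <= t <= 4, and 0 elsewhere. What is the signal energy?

Energy = integral of |x(t)|^2 dt over the signal duration
= 14^2 * 4 = 196 * 4 = 784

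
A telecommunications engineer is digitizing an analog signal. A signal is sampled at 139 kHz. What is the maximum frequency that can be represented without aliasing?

The maximum frequency that can be represented without aliasing
is the Nyquist frequency: f_max = f_s / 2 = 139 kHz / 2 = 139/2 kHz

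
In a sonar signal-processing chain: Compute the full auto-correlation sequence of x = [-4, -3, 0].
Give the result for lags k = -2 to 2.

r_xx[k] = sum_m x[m]*x[m+k], indexed from 0, for k = -2 to 2:
  r_xx[-2] = x[2]*x[0] = 0
  r_xx[-1] = x[1]*x[0] + x[2]*x[1] = 12
  r_xx[0] = x[0]*x[0] + x[1]*x[1] + x[2]*x[2] = 25
  r_xx[1] = x[0]*x[1] + x[1]*x[2] = 12
  r_xx[2] = x[0]*x[2] = 0
r_xx = [0, 12, 25, 12, 0]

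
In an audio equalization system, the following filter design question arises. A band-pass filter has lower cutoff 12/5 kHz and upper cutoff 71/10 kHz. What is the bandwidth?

Bandwidth = f_high - f_low
= 71/10 kHz - 12/5 kHz = 47/10 kHz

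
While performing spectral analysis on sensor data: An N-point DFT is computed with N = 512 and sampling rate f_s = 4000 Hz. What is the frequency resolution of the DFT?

DFT frequency resolution = f_s / N
= 4000 / 512 = 125/16 Hz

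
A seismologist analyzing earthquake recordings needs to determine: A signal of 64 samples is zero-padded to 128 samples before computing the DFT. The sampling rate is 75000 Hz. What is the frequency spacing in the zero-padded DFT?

Original DFT: N = 64, resolution = f_s/N = 75000/64 = 9375/8 Hz
Zero-padded DFT: N = 128, resolution = f_s/N = 75000/128 = 9375/16 Hz
Zero-padding interpolates the spectrum (finer frequency grid)
but does NOT improve the true spectral resolution (ability to resolve close frequencies).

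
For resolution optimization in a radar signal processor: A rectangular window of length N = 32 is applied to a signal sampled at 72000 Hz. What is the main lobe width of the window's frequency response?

For a rectangular window of length N,
the main lobe width in frequency is 2*f_s/N.
= 2*72000/32 = 4500 Hz
This determines the minimum frequency separation for resolving two sinusoids.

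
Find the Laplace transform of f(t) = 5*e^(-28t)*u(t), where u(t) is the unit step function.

Standard Laplace transform pair:
e^(-at)*u(t) <-> 1/(s+a)
With a = 28: L{5*e^(-28t)*u(t)} = 5/(s+28), ROC: Re(s) > -28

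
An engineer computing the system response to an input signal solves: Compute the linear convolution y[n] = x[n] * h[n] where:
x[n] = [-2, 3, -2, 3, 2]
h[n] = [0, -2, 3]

y[n] = sum_k x[k]*h[n-k]. Output length = len(x) + len(h) - 1 = 5 + 3 - 1 = 7.
y[0] = -2*0 = 0
y[1] = 3*0 + -2*-2 = 4
y[2] = -2*0 + 3*-2 + -2*3 = -12
y[3] = 3*0 + -2*-2 + 3*3 = 13
y[4] = 2*0 + 3*-2 + -2*3 = -12
y[5] = 2*-2 + 3*3 = 5
y[6] = 2*3 = 6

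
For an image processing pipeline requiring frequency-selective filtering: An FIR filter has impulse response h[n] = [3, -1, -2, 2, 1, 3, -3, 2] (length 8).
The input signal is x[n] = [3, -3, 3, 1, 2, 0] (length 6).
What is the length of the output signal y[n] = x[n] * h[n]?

For linear convolution, the output length is:
len(y) = len(x) + len(h) - 1 = 6 + 8 - 1 = 13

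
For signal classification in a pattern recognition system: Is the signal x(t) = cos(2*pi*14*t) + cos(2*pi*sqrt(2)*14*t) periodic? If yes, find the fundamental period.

f1 = 14 Hz, f2 = 14*sqrt(2) Hz
Ratio f2/f1 = sqrt(2), which is irrational.
Since the frequency ratio is irrational, no common period exists.
The signal is not periodic.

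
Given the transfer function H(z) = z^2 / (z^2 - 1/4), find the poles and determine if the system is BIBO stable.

Poles are roots of the denominator: z^2 - 1/4 = 0.
Quadratic formula: z = [-(0) +/- sqrt((0)^2 - 4*(-1/4))] / 2
Discriminant = 0 + 1 = 1; sqrt = 1.
z = (0 +/- 1) / 2 => z = 1/2 or z = -1/2.
|p1| = 1/2, |p2| = 1/2.
For BIBO stability, all poles must lie inside the unit circle (|p| < 1).
System is STABLE since both |p| < 1.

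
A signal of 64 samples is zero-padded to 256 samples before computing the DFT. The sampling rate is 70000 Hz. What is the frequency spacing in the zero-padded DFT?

Original DFT: N = 64, resolution = f_s/N = 70000/64 = 4375/4 Hz
Zero-padded DFT: N = 256, resolution = f_s/N = 70000/256 = 4375/16 Hz
Zero-padding interpolates the spectrum (finer frequency grid)
but does NOT improve the true spectral resolution (ability to resolve close frequencies).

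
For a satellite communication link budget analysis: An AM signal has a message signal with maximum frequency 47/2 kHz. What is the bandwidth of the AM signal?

In AM (double-sideband), the bandwidth is twice the message frequency.
BW = 2 * f_m = 2 * 47/2 kHz = 47 kHz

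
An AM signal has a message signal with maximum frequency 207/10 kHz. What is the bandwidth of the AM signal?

In AM (double-sideband), the bandwidth is twice the message frequency.
BW = 2 * f_m = 2 * 207/10 kHz = 207/5 kHz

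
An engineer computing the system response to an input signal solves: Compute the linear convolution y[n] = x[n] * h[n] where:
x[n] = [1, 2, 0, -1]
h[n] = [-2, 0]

y[n] = sum_k x[k]*h[n-k]. Output length = len(x) + len(h) - 1 = 4 + 2 - 1 = 5.
y[0] = 1*-2 = -2
y[1] = 2*-2 + 1*0 = -4
y[2] = 0*-2 + 2*0 = 0
y[3] = -1*-2 + 0*0 = 2
y[4] = -1*0 = 0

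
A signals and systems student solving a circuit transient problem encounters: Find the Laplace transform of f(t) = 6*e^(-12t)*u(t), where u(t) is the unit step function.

Standard Laplace transform pair:
e^(-at)*u(t) <-> 1/(s+a)
With a = 12: L{6*e^(-12t)*u(t)} = 6/(s+12), ROC: Re(s) > -12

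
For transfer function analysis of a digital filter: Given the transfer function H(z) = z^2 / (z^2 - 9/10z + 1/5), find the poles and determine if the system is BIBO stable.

Poles are roots of the denominator: z^2 - 9/10z + 1/5 = 0.
Quadratic formula: z = [-(-9/10) +/- sqrt((-9/10)^2 - 4*(1/5))] / 2
Discriminant = 81/100 - 4/5 = 1/100; sqrt = 1/10.
z = (9/10 +/- 1/10) / 2 => z = 1/2 or z = 2/5.
|p1| = 1/2, |p2| = 2/5.
For BIBO stability, all poles must lie inside the unit circle (|p| < 1).
System is STABLE since both |p| < 1.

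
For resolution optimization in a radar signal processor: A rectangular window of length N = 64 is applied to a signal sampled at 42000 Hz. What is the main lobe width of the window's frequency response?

For a rectangular window of length N,
the main lobe width in frequency is 2*f_s/N.
= 2*42000/64 = 2625/2 Hz
This determines the minimum frequency separation for resolving two sinusoids.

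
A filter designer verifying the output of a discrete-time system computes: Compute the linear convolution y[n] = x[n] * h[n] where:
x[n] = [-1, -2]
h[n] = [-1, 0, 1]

y[n] = sum_k x[k]*h[n-k]. Output length = len(x) + len(h) - 1 = 2 + 3 - 1 = 4.
y[0] = -1*-1 = 1
y[1] = -2*-1 + -1*0 = 2
y[2] = -2*0 + -1*1 = -1
y[3] = -2*1 = -2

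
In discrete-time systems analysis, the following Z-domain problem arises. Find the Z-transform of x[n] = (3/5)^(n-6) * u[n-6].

Time-shifting property: if X(z) = Z{x[n]}, then Z{x[n-d]} = z^(-d) * X(z)
X(z) = z/(z - 3/5) for x[n] = (3/5)^n * u[n]
Z{x[n-6]} = z^(-6) * z/(z - 3/5) = z^(-5)/(z - 3/5)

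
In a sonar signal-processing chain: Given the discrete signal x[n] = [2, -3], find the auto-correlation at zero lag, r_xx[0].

The auto-correlation at zero lag r_xx[0] equals the signal energy.
r_xx[0] = sum of x[n]^2 = 2^2 + (-3)^2
= 4 + 9 = 13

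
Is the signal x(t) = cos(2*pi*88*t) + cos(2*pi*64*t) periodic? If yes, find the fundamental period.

f1 = 88 Hz, f2 = 64 Hz
Period T1 = 1/88, T2 = 1/64
Ratio T1/T2 = 64/88, which is rational.
The signal is periodic with fundamental period T = 1/GCD(88,64) = 1/8 s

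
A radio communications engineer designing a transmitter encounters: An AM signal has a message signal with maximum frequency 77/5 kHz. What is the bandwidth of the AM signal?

In AM (double-sideband), the bandwidth is twice the message frequency.
BW = 2 * f_m = 2 * 77/5 kHz = 154/5 kHz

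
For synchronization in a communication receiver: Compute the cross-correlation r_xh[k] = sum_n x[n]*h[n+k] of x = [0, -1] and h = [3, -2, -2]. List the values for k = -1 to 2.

Both sequences indexed from 0 and zero outside their support.
Lags with overlap: k = -1 to 2.
  r_xh[-1] = x[1]*h[0] = -3
  r_xh[0] = x[0]*h[0] + x[1]*h[1] = 2
  r_xh[1] = x[0]*h[1] + x[1]*h[2] = 2
  r_xh[2] = x[0]*h[2] = 0
r_xh = [-3, 2, 2, 0] (for k = -1, ..., 2)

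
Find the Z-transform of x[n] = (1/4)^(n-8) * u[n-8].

Time-shifting property: if X(z) = Z{x[n]}, then Z{x[n-d]} = z^(-d) * X(z)
X(z) = z/(z - 1/4) for x[n] = (1/4)^n * u[n]
Z{x[n-8]} = z^(-8) * z/(z - 1/4) = z^(-7)/(z - 1/4)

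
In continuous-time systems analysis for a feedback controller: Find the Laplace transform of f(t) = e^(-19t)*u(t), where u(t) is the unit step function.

Standard Laplace transform pair:
e^(-at)*u(t) <-> 1/(s+a)
With a = 19: L{e^(-19t)*u(t)} = 1/(s+19), ROC: Re(s) > -19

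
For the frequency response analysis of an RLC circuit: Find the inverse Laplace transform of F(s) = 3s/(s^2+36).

Standard pair: s/(s^2+w^2) <-> cos(wt)*u(t)
With k=3, w=6: f(t) = 3*cos(6t)*u(t)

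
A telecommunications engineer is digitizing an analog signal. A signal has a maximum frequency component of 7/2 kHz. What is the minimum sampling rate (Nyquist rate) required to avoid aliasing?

By the Nyquist-Shannon sampling theorem,
the minimum sampling rate (Nyquist rate) must be at least 2 * f_max.
Nyquist rate = 2 * 7/2 kHz = 7 kHz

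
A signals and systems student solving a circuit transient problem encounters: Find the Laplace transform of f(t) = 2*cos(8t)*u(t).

Standard pair: cos(wt)*u(t) <-> s/(s^2+w^2)
With w = 8: L{2*cos(8t)*u(t)} = 2s/(s^2+64)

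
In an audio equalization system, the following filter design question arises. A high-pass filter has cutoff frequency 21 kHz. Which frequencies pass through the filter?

A high-pass filter passes all frequencies above the cutoff frequency 21 kHz and attenuates lower frequencies.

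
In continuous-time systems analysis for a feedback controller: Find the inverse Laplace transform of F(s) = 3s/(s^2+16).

Standard pair: s/(s^2+w^2) <-> cos(wt)*u(t)
With k=3, w=4: f(t) = 3*cos(4t)*u(t)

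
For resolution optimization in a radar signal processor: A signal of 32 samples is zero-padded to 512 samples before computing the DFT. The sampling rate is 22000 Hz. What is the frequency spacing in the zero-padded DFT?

Original DFT: N = 32, resolution = f_s/N = 22000/32 = 1375/2 Hz
Zero-padded DFT: N = 512, resolution = f_s/N = 22000/512 = 1375/32 Hz
Zero-padding interpolates the spectrum (finer frequency grid)
but does NOT improve the true spectral resolution (ability to resolve close frequencies).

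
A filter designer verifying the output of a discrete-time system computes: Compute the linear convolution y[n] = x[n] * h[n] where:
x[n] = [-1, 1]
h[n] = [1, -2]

y[n] = sum_k x[k]*h[n-k]. Output length = len(x) + len(h) - 1 = 2 + 2 - 1 = 3.
y[0] = -1*1 = -1
y[1] = 1*1 + -1*-2 = 3
y[2] = 1*-2 = -2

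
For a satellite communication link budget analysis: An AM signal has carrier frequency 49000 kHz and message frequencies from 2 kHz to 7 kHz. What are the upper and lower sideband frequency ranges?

Upper sideband (USB) = fc + [fm_low, fm_high] = 49000 + [2, 7] = [49002, 49007] kHz
Lower sideband (LSB) = fc - [fm_high, fm_low] = 49000 - [7, 2] = [48993, 48998] kHz
Total occupied spectrum: 48993 kHz to 49007 kHz (plus carrier at 49000 kHz)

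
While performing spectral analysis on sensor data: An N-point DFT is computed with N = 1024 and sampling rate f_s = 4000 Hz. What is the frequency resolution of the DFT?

DFT frequency resolution = f_s / N
= 4000 / 1024 = 125/32 Hz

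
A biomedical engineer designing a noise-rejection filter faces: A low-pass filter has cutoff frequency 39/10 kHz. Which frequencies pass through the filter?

A low-pass filter passes all frequencies below the cutoff frequency 39/10 kHz and attenuates higher frequencies.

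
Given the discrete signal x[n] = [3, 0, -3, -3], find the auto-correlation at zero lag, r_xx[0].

The auto-correlation at zero lag r_xx[0] equals the signal energy.
r_xx[0] = sum of x[n]^2 = 3^2 + 0^2 + (-3)^2 + (-3)^2
= 9 + 0 + 9 + 9 = 27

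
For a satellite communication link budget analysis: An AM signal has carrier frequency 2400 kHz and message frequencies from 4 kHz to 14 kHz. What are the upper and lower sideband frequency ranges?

Upper sideband (USB) = fc + [fm_low, fm_high] = 2400 + [4, 14] = [2404, 2414] kHz
Lower sideband (LSB) = fc - [fm_high, fm_low] = 2400 - [14, 4] = [2386, 2396] kHz
Total occupied spectrum: 2386 kHz to 2414 kHz (plus carrier at 2400 kHz)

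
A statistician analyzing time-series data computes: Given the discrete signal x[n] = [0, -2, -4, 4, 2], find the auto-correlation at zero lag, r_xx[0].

The auto-correlation at zero lag r_xx[0] equals the signal energy.
r_xx[0] = sum of x[n]^2 = 0^2 + (-2)^2 + (-4)^2 + 4^2 + 2^2
= 0 + 4 + 16 + 16 + 4 = 40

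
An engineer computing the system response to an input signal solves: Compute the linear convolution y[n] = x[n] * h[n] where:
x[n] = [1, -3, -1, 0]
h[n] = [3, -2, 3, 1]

y[n] = sum_k x[k]*h[n-k]. Output length = len(x) + len(h) - 1 = 4 + 4 - 1 = 7.
y[0] = 1*3 = 3
y[1] = -3*3 + 1*-2 = -11
y[2] = -1*3 + -3*-2 + 1*3 = 6
y[3] = 0*3 + -1*-2 + -3*3 + 1*1 = -6
y[4] = 0*-2 + -1*3 + -3*1 = -6
y[5] = 0*3 + -1*1 = -1
y[6] = 0*1 = 0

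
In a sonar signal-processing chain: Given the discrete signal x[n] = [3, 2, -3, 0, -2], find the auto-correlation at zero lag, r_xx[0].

The auto-correlation at zero lag r_xx[0] equals the signal energy.
r_xx[0] = sum of x[n]^2 = 3^2 + 2^2 + (-3)^2 + 0^2 + (-2)^2
= 9 + 4 + 9 + 0 + 4 = 26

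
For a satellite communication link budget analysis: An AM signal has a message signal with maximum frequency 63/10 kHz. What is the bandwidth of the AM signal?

In AM (double-sideband), the bandwidth is twice the message frequency.
BW = 2 * f_m = 2 * 63/10 kHz = 63/5 kHz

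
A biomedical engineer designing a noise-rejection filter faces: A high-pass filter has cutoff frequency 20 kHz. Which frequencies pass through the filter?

A high-pass filter passes all frequencies above the cutoff frequency 20 kHz and attenuates lower frequencies.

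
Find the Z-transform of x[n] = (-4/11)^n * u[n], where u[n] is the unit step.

The Z-transform of a^n * u[n] is z/(z-a) for |z| > |a|.
Here a = -4/11, so X(z) = z/(z - (-4/11)) = 11z/(11z + 4)
ROC: |z| > 4/11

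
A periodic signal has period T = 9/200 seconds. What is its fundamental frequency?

The fundamental frequency is the reciprocal of the period.
f = 1/T = 1/(9/200) = 200/9 Hz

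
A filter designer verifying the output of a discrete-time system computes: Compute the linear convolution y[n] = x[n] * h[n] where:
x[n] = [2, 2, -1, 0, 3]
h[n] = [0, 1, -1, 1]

y[n] = sum_k x[k]*h[n-k]. Output length = len(x) + len(h) - 1 = 5 + 4 - 1 = 8.
y[0] = 2*0 = 0
y[1] = 2*0 + 2*1 = 2
y[2] = -1*0 + 2*1 + 2*-1 = 0
y[3] = 0*0 + -1*1 + 2*-1 + 2*1 = -1
y[4] = 3*0 + 0*1 + -1*-1 + 2*1 = 3
y[5] = 3*1 + 0*-1 + -1*1 = 2
y[6] = 3*-1 + 0*1 = -3
y[7] = 3*1 = 3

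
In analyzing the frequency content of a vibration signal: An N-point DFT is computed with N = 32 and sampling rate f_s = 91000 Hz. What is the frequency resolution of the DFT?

DFT frequency resolution = f_s / N
= 91000 / 32 = 11375/4 Hz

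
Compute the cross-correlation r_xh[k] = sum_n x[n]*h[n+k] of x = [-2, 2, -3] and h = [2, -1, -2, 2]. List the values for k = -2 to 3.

Both sequences indexed from 0 and zero outside their support.
Lags with overlap: k = -2 to 3.
  r_xh[-2] = x[2]*h[0] = -6
  r_xh[-1] = x[1]*h[0] + x[2]*h[1] = 7
  r_xh[0] = x[0]*h[0] + x[1]*h[1] + x[2]*h[2] = 0
  r_xh[1] = x[0]*h[1] + x[1]*h[2] + x[2]*h[3] = -8
  r_xh[2] = x[0]*h[2] + x[1]*h[3] = 8
  r_xh[3] = x[0]*h[3] = -4
r_xh = [-6, 7, 0, -8, 8, -4] (for k = -2, ..., 3)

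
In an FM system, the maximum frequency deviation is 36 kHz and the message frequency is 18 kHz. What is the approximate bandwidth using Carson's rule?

Carson's rule: BW = 2*(delta_f + f_m)
= 2*(36 + 18) kHz = 108 kHz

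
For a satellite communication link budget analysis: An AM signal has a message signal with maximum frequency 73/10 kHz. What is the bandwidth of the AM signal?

In AM (double-sideband), the bandwidth is twice the message frequency.
BW = 2 * f_m = 2 * 73/10 kHz = 73/5 kHz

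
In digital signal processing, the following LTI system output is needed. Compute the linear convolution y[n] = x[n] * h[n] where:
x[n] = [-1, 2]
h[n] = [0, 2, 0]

y[n] = sum_k x[k]*h[n-k]. Output length = len(x) + len(h) - 1 = 2 + 3 - 1 = 4.
y[0] = -1*0 = 0
y[1] = 2*0 + -1*2 = -2
y[2] = 2*2 + -1*0 = 4
y[3] = 2*0 = 0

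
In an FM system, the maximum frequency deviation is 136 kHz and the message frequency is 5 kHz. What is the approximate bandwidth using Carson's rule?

Carson's rule: BW = 2*(delta_f + f_m)
= 2*(136 + 5) kHz = 282 kHz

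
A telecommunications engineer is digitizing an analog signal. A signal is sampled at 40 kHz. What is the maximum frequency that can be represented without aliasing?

The maximum frequency that can be represented without aliasing
is the Nyquist frequency: f_max = f_s / 2 = 40 kHz / 2 = 20 kHz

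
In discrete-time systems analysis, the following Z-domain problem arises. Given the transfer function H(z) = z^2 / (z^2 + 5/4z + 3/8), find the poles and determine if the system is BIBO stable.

Poles are roots of the denominator: z^2 + 5/4z + 3/8 = 0.
Quadratic formula: z = [-(5/4) +/- sqrt((5/4)^2 - 4*(3/8))] / 2
Discriminant = 25/16 - 3/2 = 1/16; sqrt = 1/4.
z = (-5/4 +/- 1/4) / 2 => z = -1/2 or z = -3/4.
|p1| = 3/4, |p2| = 1/2.
For BIBO stability, all poles must lie inside the unit circle (|p| < 1).
System is STABLE since both |p| < 1.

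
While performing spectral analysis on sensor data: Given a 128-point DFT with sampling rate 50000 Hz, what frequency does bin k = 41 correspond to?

The frequency of DFT bin k is: f_k = k * f_s / N
f_41 = 41 * 50000 / 128 = 128125/8 Hz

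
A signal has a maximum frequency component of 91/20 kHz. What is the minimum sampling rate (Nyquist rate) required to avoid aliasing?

By the Nyquist-Shannon sampling theorem,
the minimum sampling rate (Nyquist rate) must be at least 2 * f_max.
Nyquist rate = 2 * 91/20 kHz = 91/10 kHz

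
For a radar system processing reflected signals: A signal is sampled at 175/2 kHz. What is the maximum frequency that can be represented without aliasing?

The maximum frequency that can be represented without aliasing
is the Nyquist frequency: f_max = f_s / 2 = 175/2 kHz / 2 = 175/4 kHz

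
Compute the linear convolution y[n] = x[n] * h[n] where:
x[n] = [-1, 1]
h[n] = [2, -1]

y[n] = sum_k x[k]*h[n-k]. Output length = len(x) + len(h) - 1 = 2 + 2 - 1 = 3.
y[0] = -1*2 = -2
y[1] = 1*2 + -1*-1 = 3
y[2] = 1*-1 = -1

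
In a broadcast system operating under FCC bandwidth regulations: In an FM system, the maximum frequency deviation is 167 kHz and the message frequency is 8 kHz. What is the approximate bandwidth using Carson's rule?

Carson's rule: BW = 2*(delta_f + f_m)
= 2*(167 + 8) kHz = 350 kHz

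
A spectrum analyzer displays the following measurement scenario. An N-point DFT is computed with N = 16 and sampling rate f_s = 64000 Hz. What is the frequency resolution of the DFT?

DFT frequency resolution = f_s / N
= 64000 / 16 = 4000 Hz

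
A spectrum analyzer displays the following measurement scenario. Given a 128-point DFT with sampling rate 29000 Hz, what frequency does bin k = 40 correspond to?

The frequency of DFT bin k is: f_k = k * f_s / N
f_40 = 40 * 29000 / 128 = 18125/2 Hz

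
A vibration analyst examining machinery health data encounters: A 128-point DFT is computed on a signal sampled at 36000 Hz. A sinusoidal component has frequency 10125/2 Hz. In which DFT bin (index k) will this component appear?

DFT frequency resolution = f_s/N = 36000/128 = 1125/4 Hz
Bin index k = f_signal / resolution = 10125/2 / 1125/4 = 18
The signal frequency 10125/2 Hz falls in DFT bin k = 18.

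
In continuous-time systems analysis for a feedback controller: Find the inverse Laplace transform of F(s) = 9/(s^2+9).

Standard pair: w/(s^2+w^2) <-> sin(wt)*u(t)
Recognize w^2 = 9, so w = 3; numerator 9 = 3*3.
f(t) = 3*sin(3t)*u(t)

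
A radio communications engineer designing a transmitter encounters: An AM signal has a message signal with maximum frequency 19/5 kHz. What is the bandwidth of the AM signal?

In AM (double-sideband), the bandwidth is twice the message frequency.
BW = 2 * f_m = 2 * 19/5 kHz = 38/5 kHz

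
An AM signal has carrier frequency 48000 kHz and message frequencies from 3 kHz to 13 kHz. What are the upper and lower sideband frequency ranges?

Upper sideband (USB) = fc + [fm_low, fm_high] = 48000 + [3, 13] = [48003, 48013] kHz
Lower sideband (LSB) = fc - [fm_high, fm_low] = 48000 - [13, 3] = [47987, 47997] kHz
Total occupied spectrum: 47987 kHz to 48013 kHz (plus carrier at 48000 kHz)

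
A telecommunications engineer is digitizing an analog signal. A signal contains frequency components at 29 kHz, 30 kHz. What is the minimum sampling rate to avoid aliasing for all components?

The highest frequency component is f_max = 30 kHz.
Nyquist rate = 2 * f_max = 2 * 30 kHz = 60 kHz.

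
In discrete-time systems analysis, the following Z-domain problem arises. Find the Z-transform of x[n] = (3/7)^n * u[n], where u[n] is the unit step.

The Z-transform of a^n * u[n] is z/(z-a) for |z| > |a|.
Here a = 3/7, so X(z) = z/(z - (3/7)) = 7z/(7z - 3)
ROC: |z| > 3/7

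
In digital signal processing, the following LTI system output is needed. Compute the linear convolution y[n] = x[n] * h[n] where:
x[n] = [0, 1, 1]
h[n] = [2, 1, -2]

y[n] = sum_k x[k]*h[n-k]. Output length = len(x) + len(h) - 1 = 3 + 3 - 1 = 5.
y[0] = 0*2 = 0
y[1] = 1*2 + 0*1 = 2
y[2] = 1*2 + 1*1 + 0*-2 = 3
y[3] = 1*1 + 1*-2 = -1
y[4] = 1*-2 = -2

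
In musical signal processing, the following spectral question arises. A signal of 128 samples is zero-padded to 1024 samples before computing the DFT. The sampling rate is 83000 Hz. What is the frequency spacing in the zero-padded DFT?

Original DFT: N = 128, resolution = f_s/N = 83000/128 = 10375/16 Hz
Zero-padded DFT: N = 1024, resolution = f_s/N = 83000/1024 = 10375/128 Hz
Zero-padding interpolates the spectrum (finer frequency grid)
but does NOT improve the true spectral resolution (ability to resolve close frequencies).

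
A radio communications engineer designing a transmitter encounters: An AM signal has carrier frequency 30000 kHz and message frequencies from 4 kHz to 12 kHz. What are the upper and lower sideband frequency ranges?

Upper sideband (USB) = fc + [fm_low, fm_high] = 30000 + [4, 12] = [30004, 30012] kHz
Lower sideband (LSB) = fc - [fm_high, fm_low] = 30000 - [12, 4] = [29988, 29996] kHz
Total occupied spectrum: 29988 kHz to 30012 kHz (plus carrier at 30000 kHz)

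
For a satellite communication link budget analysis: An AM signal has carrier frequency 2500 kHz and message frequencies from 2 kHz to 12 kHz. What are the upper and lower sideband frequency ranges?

Upper sideband (USB) = fc + [fm_low, fm_high] = 2500 + [2, 12] = [2502, 2512] kHz
Lower sideband (LSB) = fc - [fm_high, fm_low] = 2500 - [12, 2] = [2488, 2498] kHz
Total occupied spectrum: 2488 kHz to 2512 kHz (plus carrier at 2500 kHz)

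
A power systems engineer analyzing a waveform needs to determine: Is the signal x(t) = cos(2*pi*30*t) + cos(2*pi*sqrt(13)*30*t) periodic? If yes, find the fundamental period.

f1 = 30 Hz, f2 = 30*sqrt(13) Hz
Ratio f2/f1 = sqrt(13), which is irrational.
Since the frequency ratio is irrational, no common period exists.
The signal is not periodic.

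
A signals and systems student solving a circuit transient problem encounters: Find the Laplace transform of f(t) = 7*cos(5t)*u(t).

Standard pair: cos(wt)*u(t) <-> s/(s^2+w^2)
With w = 5: L{7*cos(5t)*u(t)} = 7s/(s^2+25)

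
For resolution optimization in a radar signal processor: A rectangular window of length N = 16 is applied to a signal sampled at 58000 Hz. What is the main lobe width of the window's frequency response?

For a rectangular window of length N,
the main lobe width in frequency is 2*f_s/N.
= 2*58000/16 = 7250 Hz
This determines the minimum frequency separation for resolving two sinusoids.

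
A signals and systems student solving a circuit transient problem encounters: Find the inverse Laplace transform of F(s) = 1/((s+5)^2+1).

Standard pair: w/((s+a)^2+w^2) <-> e^(-at)*sin(wt)*u(t)
With a=5, w=1: f(t) = e^(-5t)*sin(t)*u(t)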